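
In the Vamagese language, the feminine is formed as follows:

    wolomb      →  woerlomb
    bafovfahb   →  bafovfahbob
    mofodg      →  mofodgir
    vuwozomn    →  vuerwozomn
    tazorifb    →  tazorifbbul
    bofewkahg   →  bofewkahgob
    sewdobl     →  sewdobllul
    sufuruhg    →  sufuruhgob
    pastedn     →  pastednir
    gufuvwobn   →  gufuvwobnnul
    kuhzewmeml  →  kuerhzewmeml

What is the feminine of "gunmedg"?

gunmedgir

mofodg and bofewkahg both end in -g yet inflect differently (mofodgir, bofewkahgob), so the final letter is not what conditions the rule; the second-to-last letter is.
"gunmedg" has second-to-last letter 'd'. The stems whose second-to-last letter is 'd' (pastedn → pastednir, mofodg → mofodgir) add -ir.
So gunmedg → gunmedgir.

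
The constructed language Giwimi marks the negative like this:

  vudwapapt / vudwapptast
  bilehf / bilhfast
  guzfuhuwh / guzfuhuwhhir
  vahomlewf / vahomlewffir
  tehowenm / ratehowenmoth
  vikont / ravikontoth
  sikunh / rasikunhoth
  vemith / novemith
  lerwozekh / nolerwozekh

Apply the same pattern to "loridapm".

loridpmast

bilehf and vahomlewf both end in -f yet inflect differently (bilhfast, vahomlewffir), so the final letter is not what conditions the rule; the second-to-last letter is.
"loridapm" has second-to-last letter 'p'. The one such stem in the data (vudwapapt → vudwapptast) deletes the last vowel and adds -ast (as does bilehf), so the same rule applies.
The other patterns: stems whose second-to-last letter is 'w' double the final consonant and add -ir; stems whose second-to-last letter is 'n' add ra- … -oth around the stem; stems whose second-to-last letter is 'k' or 't' add the prefix no-.
So loridapm → loridpmast.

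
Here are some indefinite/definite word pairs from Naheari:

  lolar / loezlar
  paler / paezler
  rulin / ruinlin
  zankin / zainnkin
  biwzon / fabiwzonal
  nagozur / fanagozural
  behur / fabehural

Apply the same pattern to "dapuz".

fadapuzal

biwzon and zankin both end in -n yet inflect differently (fabiwzonal, zainnkin), so the final letter is not what conditions the rule; the last vowel is.
"dapuz" has last vowel 'u'. The stems whose last vowel is 'u' (behur → fabehural, nagozur → fanagozural) add fa- … -al around the stem.
So dapuz → fadapuzal.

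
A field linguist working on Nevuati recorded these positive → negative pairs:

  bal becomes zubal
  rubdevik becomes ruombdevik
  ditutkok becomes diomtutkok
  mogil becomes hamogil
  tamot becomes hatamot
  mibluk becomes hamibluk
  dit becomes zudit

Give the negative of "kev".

zukev

dit and tamot both end in -t yet inflect differently (zudit, hatamot), so the final letter is not what conditions the rule; the number of vowels is.
"kev" has 1 vowel. The stems with 1 vowel (dit → zudit, bal → zubal) add the prefix zu-.
The other patterns: stems with 2 vowels add the prefix ha-; stems with 3 vowels insert -om- after the first vowel.
So kev → zukev.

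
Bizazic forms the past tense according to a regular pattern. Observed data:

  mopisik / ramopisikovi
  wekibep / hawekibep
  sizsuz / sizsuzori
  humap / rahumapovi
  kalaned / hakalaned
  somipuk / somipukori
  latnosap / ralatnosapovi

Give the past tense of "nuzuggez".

hanuzuggez

wekibep and latnosap both end in -p yet inflect differently (hawekibep, ralatnosapovi), so the final letter is not what conditions the rule; the last vowel is.
"nuzuggez" has last vowel 'e'. The stems whose last vowel is 'e' (kalaned → hakalaned, wekibep → hawekibep) add the prefix ha-.
So nuzuggez → hanuzuggez.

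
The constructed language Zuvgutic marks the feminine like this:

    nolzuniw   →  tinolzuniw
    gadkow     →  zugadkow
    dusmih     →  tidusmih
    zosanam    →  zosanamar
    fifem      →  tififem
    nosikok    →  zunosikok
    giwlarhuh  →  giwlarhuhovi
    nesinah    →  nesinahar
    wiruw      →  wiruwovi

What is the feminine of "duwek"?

tiduwek

nesinah and dusmih both end in -h yet inflect differently (nesinahar, tidusmih), so the final letter is not what conditions the rule; the last vowel is.
"duwek" has last vowel 'e'. The one such stem in the data (fifem → tififem) adds the prefix ti-, so the same rule applies.
The other patterns: stems whose last vowel is 'a' add -ar; stems whose last vowel is 'o' add the prefix zu-; stems whose last vowel is 'u' add -ovi.
So duwek → tiduwek.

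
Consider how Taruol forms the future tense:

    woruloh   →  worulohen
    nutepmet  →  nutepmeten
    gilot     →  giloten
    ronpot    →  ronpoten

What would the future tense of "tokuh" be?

Every pair shown (woruloh → worulohen, nutepmet → nutepmeten, gilot → giloten, …) follows the same rule: add -en.
So tokuh → tokuhen.

tokuhen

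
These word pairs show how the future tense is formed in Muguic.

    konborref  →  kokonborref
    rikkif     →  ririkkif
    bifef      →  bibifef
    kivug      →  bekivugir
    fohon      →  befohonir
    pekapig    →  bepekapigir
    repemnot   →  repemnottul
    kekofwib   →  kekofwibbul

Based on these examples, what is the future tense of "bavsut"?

rikkif and pekapig both have last vowel 'i' yet inflect differently (ririkkif, bepekapigir), so the last vowel is not what conditions the rule; the final letter is.
"bavsut" ends in -t. The one such stem in the data (repemnot → repemnottul) doubles the final consonant and adds -ul (as does kekofwib), so the same rule applies.
So bavsut → bavsuttul.

bavsuttul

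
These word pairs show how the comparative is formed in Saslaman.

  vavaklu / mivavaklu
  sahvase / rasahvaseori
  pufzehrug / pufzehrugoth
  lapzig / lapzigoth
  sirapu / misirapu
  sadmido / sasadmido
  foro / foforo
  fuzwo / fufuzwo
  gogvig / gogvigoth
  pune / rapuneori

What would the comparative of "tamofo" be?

tatamofo

sirapu and pufzehrug both have last vowel 'u' yet inflect differently (misirapu, pufzehrugoth), so the last vowel is not what conditions the rule; the final letter is.
"tamofo" ends in -o. The stems ending in -o (sadmido → sasadmido, fuzwo → fufuzwo, foro → foforo) repeat the first consonant+vowel as a prefix.
The other patterns: stems ending in -u add the prefix mi-; stems ending in -g add -oth; stems ending in -e add ra- … -ori around the stem.
So tamofo → tatamofo.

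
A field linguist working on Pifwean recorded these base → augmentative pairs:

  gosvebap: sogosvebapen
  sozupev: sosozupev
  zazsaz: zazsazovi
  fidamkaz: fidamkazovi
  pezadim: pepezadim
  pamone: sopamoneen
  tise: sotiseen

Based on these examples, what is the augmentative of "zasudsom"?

zazasudsom

pamone and sozupev both have last vowel 'e' yet inflect differently (sopamoneen, sosozupev), so the last vowel is not what conditions the rule; the final letter is.
"zasudsom" ends in -m. The one such stem in the data (pezadim → pepezadim) repeats the first consonant+vowel as a prefix (as does sozupev), so the same rule applies.
So zasudsom → zazasudsom.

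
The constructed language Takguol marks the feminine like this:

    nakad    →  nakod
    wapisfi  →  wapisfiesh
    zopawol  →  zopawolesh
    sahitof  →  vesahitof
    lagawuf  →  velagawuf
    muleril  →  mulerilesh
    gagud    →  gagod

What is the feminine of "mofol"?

mofolesh

"mofol" ends in -l. The stems ending in -l (zopawol → zopawolesh, muleril → mulerilesh) add -esh.
So mofol → mofolesh.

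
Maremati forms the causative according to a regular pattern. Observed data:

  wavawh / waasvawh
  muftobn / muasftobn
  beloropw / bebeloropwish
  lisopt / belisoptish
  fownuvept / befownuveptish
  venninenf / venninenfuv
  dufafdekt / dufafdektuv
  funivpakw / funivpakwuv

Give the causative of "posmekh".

posmekhuv

lisopt and dufafdekt both end in -t yet inflect differently (belisoptish, dufafdektuv), so the final letter is not what conditions the rule; the second-to-last letter is.
"posmekh" has second-to-last letter 'k'. The stems whose second-to-last letter is 'k' (dufafdekt → dufafdektuv, funivpakw → funivpakwuv) add -uv.
The other patterns: stems whose second-to-last letter is 'b' or 'w' insert -as- after the first vowel; stems whose second-to-last letter is 'p' add be- … -ish around the stem.
So posmekh → posmekhuv.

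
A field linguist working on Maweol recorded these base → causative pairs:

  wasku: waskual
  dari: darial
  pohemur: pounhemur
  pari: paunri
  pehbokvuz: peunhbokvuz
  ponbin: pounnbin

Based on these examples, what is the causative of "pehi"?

pari and dari both end in -i yet inflect differently (paunri, darial), so the final letter is not what conditions the rule; the first letter is.
"pehi" begins with p-. The stems beginning with p- (pohemur → pounhemur, ponbin → pounnbin, pehbokvuz → peunhbokvuz) insert -un- after the first vowel.
So pehi → peunhi.

peunhi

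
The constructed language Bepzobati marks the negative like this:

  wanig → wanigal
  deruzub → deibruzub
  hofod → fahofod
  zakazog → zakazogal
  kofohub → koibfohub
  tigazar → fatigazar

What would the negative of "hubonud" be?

fahubonud

"hubonud" ends in -d. The one such stem in the data (hofod → fahofod) adds the prefix fa-, so the same rule applies.
The other patterns: stems ending in -b insert -ib- after the first vowel; stems ending in -g add -al.
So hubonud → fahubonud.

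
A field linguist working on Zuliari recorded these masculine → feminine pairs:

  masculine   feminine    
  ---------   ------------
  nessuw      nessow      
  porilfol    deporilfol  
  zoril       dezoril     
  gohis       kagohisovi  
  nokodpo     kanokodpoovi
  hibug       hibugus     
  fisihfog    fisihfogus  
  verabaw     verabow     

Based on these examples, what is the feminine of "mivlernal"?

porilfol and fisihfog both have last vowel 'o' yet inflect differently (deporilfol, fisihfogus), so the last vowel is not what conditions the rule; the final letter is.
"mivlernal" ends in -l. The stems ending in -l (porilfol → deporilfol, zoril → dezoril) add the prefix de-.
The other patterns: stems ending in -w change the last vowel to 'o'; stems ending in -g add -us; stems ending in -o or -s add ka- … -ovi around the stem.
So mivlernal → demivlernal.

demivlernal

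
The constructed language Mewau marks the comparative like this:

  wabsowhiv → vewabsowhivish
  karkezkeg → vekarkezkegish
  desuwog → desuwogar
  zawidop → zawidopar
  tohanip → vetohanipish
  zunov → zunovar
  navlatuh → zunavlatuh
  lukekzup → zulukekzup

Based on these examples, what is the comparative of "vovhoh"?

vovhohar

"vovhoh" has last vowel 'o'. The stems whose last vowel is 'o' (zunov → zunovar, zawidop → zawidopar, desuwog → desuwogar) add -ar.
So vovhoh → vovhohar.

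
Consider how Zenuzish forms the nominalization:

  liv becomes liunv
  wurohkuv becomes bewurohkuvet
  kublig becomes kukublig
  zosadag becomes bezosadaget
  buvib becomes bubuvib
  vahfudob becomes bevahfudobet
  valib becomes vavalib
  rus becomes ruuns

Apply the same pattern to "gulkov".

gugulkov

"gulkov" has 2 vowels. The stems with 2 vowels (valib → vavalib, buvib → bubuvib, kublig → kukublig) repeat the first consonant+vowel as a prefix.
So gulkov → gugulkov.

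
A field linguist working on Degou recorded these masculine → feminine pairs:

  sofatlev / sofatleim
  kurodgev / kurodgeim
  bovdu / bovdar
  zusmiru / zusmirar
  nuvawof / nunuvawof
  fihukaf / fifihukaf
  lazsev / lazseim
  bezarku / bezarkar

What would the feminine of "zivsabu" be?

bovdu and lazsev both have 2 vowels yet inflect differently (bovdar, lazseim), so the number of vowels is not what conditions the rule; the final letter is.
"zivsabu" ends in -u. The stems ending in -u (bezarku → bezarkar, zusmiru → zusmirar, bovdu → bovdar) drop the final letter and add -ar.
So zivsabu → zivsabar.

zivsabar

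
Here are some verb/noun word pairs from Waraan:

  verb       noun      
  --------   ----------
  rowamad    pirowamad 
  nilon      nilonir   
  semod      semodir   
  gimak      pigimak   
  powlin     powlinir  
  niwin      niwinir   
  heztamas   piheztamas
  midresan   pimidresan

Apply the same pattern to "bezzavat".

pibezzavat

rowamad and semod both end in -d yet inflect differently (pirowamad, semodir), so the final letter is not what conditions the rule; the last vowel is.
"bezzavat" has last vowel 'a'. The stems whose last vowel is 'a' (midresan → pimidresan, gimak → pigimak, rowamad → pirowamad) add the prefix pi-.
The other pattern: stems whose last vowel is 'i' or 'o' add -ir.
So bezzavat → pibezzavat.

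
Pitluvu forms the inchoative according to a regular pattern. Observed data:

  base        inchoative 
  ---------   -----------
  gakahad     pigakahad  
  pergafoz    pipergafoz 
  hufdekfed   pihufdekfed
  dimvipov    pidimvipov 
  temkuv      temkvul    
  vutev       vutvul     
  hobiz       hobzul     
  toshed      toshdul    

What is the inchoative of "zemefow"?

pizemefow

"zemefow" has 3 vowels. The stems with 3 vowels (gakahad → pigakahad, pergafoz → pipergafoz, hufdekfed → pihufdekfed) add the prefix pi-.
The other pattern: stems with 2 vowels delete the last vowel and add -ul.
So zemefow → pizemefow.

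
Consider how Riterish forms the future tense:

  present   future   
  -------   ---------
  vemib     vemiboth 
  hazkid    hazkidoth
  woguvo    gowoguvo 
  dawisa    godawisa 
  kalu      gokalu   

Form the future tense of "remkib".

kalu and vemib both have 2 vowels yet inflect differently (gokalu, vemiboth), so the number of vowels is not what conditions the rule; whether the stem ends in a vowel or a consonant is.
"remkib" ends in a consonant. The stems ending in a consonant (vemib → vemiboth, hazkid → hazkidoth) add -oth.
The other pattern: stems ending in a vowel add the prefix go-.
So remkib → remkiboth.

remkiboth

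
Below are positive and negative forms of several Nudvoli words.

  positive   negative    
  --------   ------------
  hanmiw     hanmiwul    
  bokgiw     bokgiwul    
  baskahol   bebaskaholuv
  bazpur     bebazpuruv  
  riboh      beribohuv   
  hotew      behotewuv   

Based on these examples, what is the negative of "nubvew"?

"nubvew" has last vowel 'e'. The one such stem in the data (hotew → behotewuv) adds be- … -uv around the stem, so the same rule applies.
So nubvew → benubvewuv.

benubvewuv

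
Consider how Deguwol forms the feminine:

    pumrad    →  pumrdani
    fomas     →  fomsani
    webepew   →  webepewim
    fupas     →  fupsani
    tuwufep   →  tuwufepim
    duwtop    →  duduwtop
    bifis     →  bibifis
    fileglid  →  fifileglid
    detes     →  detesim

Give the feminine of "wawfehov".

detes and fupas both end in -s yet inflect differently (detesim, fupsani), so the final letter is not what conditions the rule; the last vowel is.
"wawfehov" has last vowel 'o'. The one such stem in the data (duwtop → duduwtop) repeats the first consonant+vowel as a prefix (as do fileglid, bifis), so the same rule applies.
So wawfehov → wawawfehov.

wawawfehov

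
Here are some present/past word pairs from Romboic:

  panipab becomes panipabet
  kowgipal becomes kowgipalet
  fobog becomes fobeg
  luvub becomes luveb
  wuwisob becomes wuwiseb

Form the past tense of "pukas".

pukaset

"pukas" has last vowel 'a'. The stems whose last vowel is 'a' (panipab → panipabet, kowgipal → kowgipalet) add -et.
The other pattern: stems whose last vowel is 'o' or 'u' change the last vowel to 'e'.
So pukas → pukaset.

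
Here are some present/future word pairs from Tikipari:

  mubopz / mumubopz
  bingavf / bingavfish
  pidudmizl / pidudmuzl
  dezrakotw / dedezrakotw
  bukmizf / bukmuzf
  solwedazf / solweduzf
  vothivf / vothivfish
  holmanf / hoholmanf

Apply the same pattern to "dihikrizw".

dihikruzw

vothivf and bukmizf both end in -f yet inflect differently (vothivfish, bukmuzf), so the final letter is not what conditions the rule; the second-to-last letter is.
"dihikrizw" has second-to-last letter 'z'. The stems whose second-to-last letter is 'z' (bukmizf → bukmuzf, pidudmizl → pidudmuzl, solwedazf → solweduzf) change the last vowel to 'u'.
So dihikrizw → dihikruzw.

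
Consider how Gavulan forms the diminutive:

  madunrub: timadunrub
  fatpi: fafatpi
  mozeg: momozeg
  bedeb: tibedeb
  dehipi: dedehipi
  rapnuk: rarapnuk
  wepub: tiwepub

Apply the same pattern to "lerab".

bedeb and mozeg both have last vowel 'e' yet inflect differently (tibedeb, momozeg), so the last vowel is not what conditions the rule; the final letter is.
"lerab" ends in -b. The stems ending in -b (bedeb → tibedeb, madunrub → timadunrub, wepub → tiwepub) add the prefix ti-.
So lerab → tilerab.

tilerab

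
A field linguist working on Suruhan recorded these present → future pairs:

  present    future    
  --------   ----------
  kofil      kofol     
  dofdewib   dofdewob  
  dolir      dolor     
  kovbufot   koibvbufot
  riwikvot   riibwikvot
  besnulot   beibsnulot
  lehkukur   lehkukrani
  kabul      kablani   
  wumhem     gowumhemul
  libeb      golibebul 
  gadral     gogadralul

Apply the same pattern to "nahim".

dolir and lehkukur both end in -r yet inflect differently (dolor, lehkukrani), so the final letter is not what conditions the rule; the last vowel is.
"nahim" has last vowel 'i'. The stems whose last vowel is 'i' (kofil → kofol, dofdewib → dofdewob, dolir → dolor) change the last vowel to 'o'.
The other patterns: stems whose last vowel is 'o' insert -ib- after the first vowel; stems whose last vowel is 'u' delete the last vowel and add -ani; stems whose last vowel is 'a' or 'e' add go- … -ul around the stem.
So nahim → nahom.

nahom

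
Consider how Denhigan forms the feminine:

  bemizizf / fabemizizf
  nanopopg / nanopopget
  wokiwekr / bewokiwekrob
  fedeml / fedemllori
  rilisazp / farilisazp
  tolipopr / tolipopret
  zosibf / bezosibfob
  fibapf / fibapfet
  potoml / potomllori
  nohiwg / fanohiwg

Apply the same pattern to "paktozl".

"paktozl" has second-to-last letter 'z'. The stems whose second-to-last letter is 'z' (bemizizf → fabemizizf, rilisazp → farilisazp) add the prefix fa-.
So paktozl → fapaktozl.

fapaktozl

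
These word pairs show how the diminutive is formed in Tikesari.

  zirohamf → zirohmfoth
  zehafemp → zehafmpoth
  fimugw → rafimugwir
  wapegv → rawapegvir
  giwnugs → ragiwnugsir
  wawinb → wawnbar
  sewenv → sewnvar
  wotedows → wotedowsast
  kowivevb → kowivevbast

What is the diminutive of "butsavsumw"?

wapegv and sewenv both end in -v yet inflect differently (rawapegvir, sewnvar), so the final letter is not what conditions the rule; the second-to-last letter is.
"butsavsumw" has second-to-last letter 'm'. The stems whose second-to-last letter is 'm' (zirohamf → zirohmfoth, zehafemp → zehafmpoth) delete the last vowel and add -oth.
So butsavsumw → butsavsmwoth.

butsavsmwoth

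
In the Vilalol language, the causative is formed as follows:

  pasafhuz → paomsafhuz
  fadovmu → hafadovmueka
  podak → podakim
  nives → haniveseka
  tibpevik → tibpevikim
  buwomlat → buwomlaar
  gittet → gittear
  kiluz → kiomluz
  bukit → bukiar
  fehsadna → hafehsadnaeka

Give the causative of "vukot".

tibpevik and bukit both have last vowel 'i' yet inflect differently (tibpevikim, bukiar), so the last vowel is not what conditions the rule; the final letter is.
"vukot" ends in -t. The stems ending in -t (bukit → bukiar, gittet → gittear, buwomlat → buwomlaar) drop the final letter and add -ar.
The other patterns: stems ending in -k add -im; stems ending in -z insert -om- after the first vowel; stems ending in -a, -s or -u add ha- … -eka around the stem.
So vukot → vukoar.

vukoar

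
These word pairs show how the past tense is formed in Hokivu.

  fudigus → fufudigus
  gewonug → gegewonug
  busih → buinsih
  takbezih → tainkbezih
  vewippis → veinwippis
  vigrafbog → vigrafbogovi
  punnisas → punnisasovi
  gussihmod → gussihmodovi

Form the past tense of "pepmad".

fudigus and vewippis both end in -s yet inflect differently (fufudigus, veinwippis), so the final letter is not what conditions the rule; the last vowel is.
"pepmad" has last vowel 'a'. The one such stem in the data (punnisas → punnisasovi) adds -ovi, so the same rule applies.
The other patterns: stems whose last vowel is 'u' repeat the first consonant+vowel as a prefix; stems whose last vowel is 'i' insert -in- after the first vowel.
So pepmad → pepmadovi.

pepmadovi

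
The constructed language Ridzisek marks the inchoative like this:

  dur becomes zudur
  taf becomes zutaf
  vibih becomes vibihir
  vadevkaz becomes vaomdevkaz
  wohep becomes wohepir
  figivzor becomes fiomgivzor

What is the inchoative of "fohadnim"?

foomhadnim

dur and figivzor both end in -r yet inflect differently (zudur, fiomgivzor), so the final letter is not what conditions the rule; the number of vowels is.
"fohadnim" has 3 vowels. The stems with 3 vowels (figivzor → fiomgivzor, vadevkaz → vaomdevkaz) insert -om- after the first vowel.
The other patterns: stems with 1 vowel add the prefix zu-; stems with 2 vowels add -ir.
So fohadnim → foomhadnim.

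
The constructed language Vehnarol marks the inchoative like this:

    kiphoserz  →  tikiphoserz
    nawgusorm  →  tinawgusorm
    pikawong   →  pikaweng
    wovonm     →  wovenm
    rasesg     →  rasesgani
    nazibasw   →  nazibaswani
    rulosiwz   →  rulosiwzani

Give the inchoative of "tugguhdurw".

titugguhdurw

nawgusorm and wovonm both end in -m yet inflect differently (tinawgusorm, wovenm), so the final letter is not what conditions the rule; the second-to-last letter is.
"tugguhdurw" has second-to-last letter 'r'. The stems whose second-to-last letter is 'r' (kiphoserz → tikiphoserz, nawgusorm → tinawgusorm) add the prefix ti-.
So tugguhdurw → titugguhdurw.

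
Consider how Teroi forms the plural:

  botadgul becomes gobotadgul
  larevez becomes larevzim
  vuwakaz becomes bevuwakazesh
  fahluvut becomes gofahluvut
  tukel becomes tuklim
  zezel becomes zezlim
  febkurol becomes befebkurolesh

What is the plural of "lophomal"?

"lophomal" has last vowel 'a'. The one such stem in the data (vuwakaz → bevuwakazesh) adds be- … -esh around the stem, so the same rule applies.
The other patterns: stems whose last vowel is 'e' delete the last vowel and add -im; stems whose last vowel is 'u' add the prefix go-.
So lophomal → belophomalesh.

belophomalesh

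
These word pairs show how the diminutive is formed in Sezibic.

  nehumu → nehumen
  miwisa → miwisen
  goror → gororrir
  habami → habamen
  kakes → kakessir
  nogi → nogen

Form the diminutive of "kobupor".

goror and nogi both have 2 vowels yet inflect differently (gororrir, nogen), so the number of vowels is not what conditions the rule; whether the stem ends in a vowel or a consonant is.
"kobupor" ends in a consonant. The stems ending in a consonant (goror → gororrir, kakes → kakessir) double the final consonant and add -ir.
So kobupor → kobuporrir.

kobuporrir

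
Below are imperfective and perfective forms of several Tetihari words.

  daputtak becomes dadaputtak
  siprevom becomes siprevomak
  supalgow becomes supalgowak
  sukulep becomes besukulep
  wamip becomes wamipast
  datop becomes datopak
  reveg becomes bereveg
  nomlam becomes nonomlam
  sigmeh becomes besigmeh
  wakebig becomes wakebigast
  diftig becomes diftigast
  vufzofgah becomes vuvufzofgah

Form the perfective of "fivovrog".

fivovrogak

"fivovrog" has last vowel 'o'. The stems whose last vowel is 'o' (siprevom → siprevomak, supalgow → supalgowak, datop → datopak) add -ak.
So fivovrog → fivovrogak.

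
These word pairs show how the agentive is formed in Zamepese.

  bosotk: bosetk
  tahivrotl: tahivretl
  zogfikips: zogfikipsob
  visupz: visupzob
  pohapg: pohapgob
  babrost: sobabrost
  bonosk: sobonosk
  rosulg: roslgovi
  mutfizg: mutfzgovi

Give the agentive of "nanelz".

bosotk and bonosk both end in -k yet inflect differently (bosetk, sobonosk), so the final letter is not what conditions the rule; the second-to-last letter is.
"nanelz" has second-to-last letter 'l'. The one such stem in the data (rosulg → roslgovi) deletes the last vowel and adds -ovi (as does mutfizg), so the same rule applies.
So nanelz → nanlzovi.

nanlzovi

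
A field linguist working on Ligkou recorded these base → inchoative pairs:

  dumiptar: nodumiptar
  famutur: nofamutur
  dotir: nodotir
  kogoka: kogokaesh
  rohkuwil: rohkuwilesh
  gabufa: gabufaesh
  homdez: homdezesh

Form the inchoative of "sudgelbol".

sudgelbolesh

dumiptar and kogoka both have last vowel 'a' yet inflect differently (nodumiptar, kogokaesh), so the last vowel is not what conditions the rule; the final letter is.
"sudgelbol" ends in -l. The one such stem in the data (rohkuwil → rohkuwilesh) adds -esh, so the same rule applies.
So sudgelbol → sudgelbolesh.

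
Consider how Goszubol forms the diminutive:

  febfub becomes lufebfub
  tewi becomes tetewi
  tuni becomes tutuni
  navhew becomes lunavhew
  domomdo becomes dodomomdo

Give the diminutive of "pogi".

tewi and navhew both have 2 vowels yet inflect differently (tetewi, lunavhew), so the number of vowels is not what conditions the rule; whether the stem ends in a vowel or a consonant is.
"pogi" ends in a vowel. The stems ending in a vowel (domomdo → dodomomdo, tewi → tetewi, tuni → tutuni) repeat the first consonant+vowel as a prefix.
The other pattern: stems ending in a consonant add the prefix lu-.
So pogi → popogi.

popogi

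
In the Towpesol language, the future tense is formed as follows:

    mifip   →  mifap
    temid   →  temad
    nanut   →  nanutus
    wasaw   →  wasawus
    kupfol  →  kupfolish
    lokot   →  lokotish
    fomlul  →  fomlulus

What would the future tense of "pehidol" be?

kupfol and fomlul both end in -l yet inflect differently (kupfolish, fomlulus), so the final letter is not what conditions the rule; the last vowel is.
"pehidol" has last vowel 'o'. The stems whose last vowel is 'o' (lokot → lokotish, kupfol → kupfolish) add -ish.
The other patterns: stems whose last vowel is 'i' change the last vowel to 'a'; stems whose last vowel is 'a' or 'u' add -us.
So pehidol → pehidolish.

pehidolish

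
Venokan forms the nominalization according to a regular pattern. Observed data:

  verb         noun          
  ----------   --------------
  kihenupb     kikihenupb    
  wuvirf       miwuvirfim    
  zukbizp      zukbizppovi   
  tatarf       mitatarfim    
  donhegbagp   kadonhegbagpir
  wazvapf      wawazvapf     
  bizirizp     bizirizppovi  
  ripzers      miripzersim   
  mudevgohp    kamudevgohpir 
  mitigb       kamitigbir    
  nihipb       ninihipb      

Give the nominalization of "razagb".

karazagbir

wuvirf and wazvapf both end in -f yet inflect differently (miwuvirfim, wawazvapf), so the final letter is not what conditions the rule; the second-to-last letter is.
"razagb" has second-to-last letter 'g'. The stems whose second-to-last letter is 'g' (mitigb → kamitigbir, donhegbagp → kadonhegbagpir) add ka- … -ir around the stem.
So razagb → karazagbir.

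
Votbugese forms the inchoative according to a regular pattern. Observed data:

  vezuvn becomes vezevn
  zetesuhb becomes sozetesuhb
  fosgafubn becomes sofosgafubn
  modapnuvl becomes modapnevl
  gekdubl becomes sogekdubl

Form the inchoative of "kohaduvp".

modapnuvl and gekdubl both end in -l yet inflect differently (modapnevl, sogekdubl), so the final letter is not what conditions the rule; the second-to-last letter is.
"kohaduvp" has second-to-last letter 'v'. The stems whose second-to-last letter is 'v' (vezuvn → vezevn, modapnuvl → modapnevl) change the last vowel to 'e'.
The other pattern: stems whose second-to-last letter is 'b' or 'h' add the prefix so-.
So kohaduvp → kohadevp.

kohadevp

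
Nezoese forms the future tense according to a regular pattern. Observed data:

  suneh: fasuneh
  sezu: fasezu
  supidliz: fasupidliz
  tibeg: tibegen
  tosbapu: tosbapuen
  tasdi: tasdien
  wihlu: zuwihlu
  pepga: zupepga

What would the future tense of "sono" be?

"sono" begins with s-. The stems beginning with s- (suneh → fasuneh, sezu → fasezu, supidliz → fasupidliz) add the prefix fa-.
So sono → fasono.

fasono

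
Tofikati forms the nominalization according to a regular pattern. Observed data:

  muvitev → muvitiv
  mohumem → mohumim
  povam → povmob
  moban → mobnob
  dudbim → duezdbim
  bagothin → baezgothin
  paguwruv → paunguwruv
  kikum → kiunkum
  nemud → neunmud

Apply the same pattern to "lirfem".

mohumem and povam both end in -m yet inflect differently (mohumim, povmob), so the final letter is not what conditions the rule; the last vowel is.
"lirfem" has last vowel 'e'. The stems whose last vowel is 'e' (muvitev → muvitiv, mohumem → mohumim) change the last vowel to 'i'.
So lirfem → lirfim.

lirfim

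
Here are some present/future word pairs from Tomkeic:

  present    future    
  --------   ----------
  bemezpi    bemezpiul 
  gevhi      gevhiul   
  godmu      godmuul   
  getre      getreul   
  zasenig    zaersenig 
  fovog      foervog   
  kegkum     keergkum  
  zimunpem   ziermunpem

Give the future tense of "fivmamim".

fiervmamim

bemezpi and zasenig both have last vowel 'i' yet inflect differently (bemezpiul, zaersenig), so the last vowel is not what conditions the rule; whether the stem ends in a vowel or a consonant is.
"fivmamim" ends in a consonant. The stems ending in a consonant (zasenig → zaersenig, fovog → foervog, kegkum → keergkum) insert -er- after the first vowel.
The other pattern: stems ending in a vowel add -ul.
So fivmamim → fiervmamim.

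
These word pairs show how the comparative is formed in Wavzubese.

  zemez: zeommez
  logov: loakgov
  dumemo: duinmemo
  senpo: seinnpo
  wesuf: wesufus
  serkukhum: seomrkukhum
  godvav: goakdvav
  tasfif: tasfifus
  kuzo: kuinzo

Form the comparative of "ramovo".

"ramovo" ends in -o. The stems ending in -o (kuzo → kuinzo, senpo → seinnpo, dumemo → duinmemo) insert -in- after the first vowel.
So ramovo → rainmovo.

rainmovo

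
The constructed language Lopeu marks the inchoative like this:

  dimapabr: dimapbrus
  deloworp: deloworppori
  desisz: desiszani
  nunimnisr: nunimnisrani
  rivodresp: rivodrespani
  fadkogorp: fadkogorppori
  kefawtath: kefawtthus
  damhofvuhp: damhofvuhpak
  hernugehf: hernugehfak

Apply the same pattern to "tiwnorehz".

tiwnorehzak

damhofvuhp and rivodresp both end in -p yet inflect differently (damhofvuhpak, rivodrespani), so the final letter is not what conditions the rule; the second-to-last letter is.
"tiwnorehz" has second-to-last letter 'h'. The stems whose second-to-last letter is 'h' (hernugehf → hernugehfak, damhofvuhp → damhofvuhpak) add -ak.
So tiwnorehz → tiwnorehzak.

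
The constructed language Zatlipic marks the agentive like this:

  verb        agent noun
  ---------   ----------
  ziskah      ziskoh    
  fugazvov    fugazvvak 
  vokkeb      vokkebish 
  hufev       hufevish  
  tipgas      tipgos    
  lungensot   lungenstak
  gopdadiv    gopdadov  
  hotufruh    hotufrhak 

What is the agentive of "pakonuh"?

fugazvov and hufev both end in -v yet inflect differently (fugazvvak, hufevish), so the final letter is not what conditions the rule; the last vowel is.
"pakonuh" has last vowel 'u'. The one such stem in the data (hotufruh → hotufrhak) deletes the last vowel and adds -ak (as do lungensot, fugazvov), so the same rule applies.
The other patterns: stems whose last vowel is 'e' add -ish; stems whose last vowel is 'a' or 'i' change the last vowel to 'o'.
So pakonuh → pakonhak.

pakonhak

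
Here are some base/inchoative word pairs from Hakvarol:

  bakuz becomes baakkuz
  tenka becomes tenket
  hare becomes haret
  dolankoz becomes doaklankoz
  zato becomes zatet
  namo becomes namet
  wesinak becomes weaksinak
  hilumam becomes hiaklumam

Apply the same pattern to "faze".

zato and dolankoz both have last vowel 'o' yet inflect differently (zatet, doaklankoz), so the last vowel is not what conditions the rule; whether the stem ends in a vowel or a consonant is.
"faze" ends in a vowel. The stems ending in a vowel (zato → zatet, tenka → tenket, namo → namet) drop the final letter and add -et.
The other pattern: stems ending in a consonant insert -ak- after the first vowel.
So faze → fazet.

fazet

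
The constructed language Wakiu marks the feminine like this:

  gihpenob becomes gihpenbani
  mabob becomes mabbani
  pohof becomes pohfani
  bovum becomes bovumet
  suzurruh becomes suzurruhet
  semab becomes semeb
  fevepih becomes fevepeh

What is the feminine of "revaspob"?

gihpenob and semab both end in -b yet inflect differently (gihpenbani, semeb), so the final letter is not what conditions the rule; the last vowel is.
"revaspob" has last vowel 'o'. The stems whose last vowel is 'o' (gihpenob → gihpenbani, mabob → mabbani, pohof → pohfani) delete the last vowel and add -ani.
So revaspob → revaspbani.

revaspbani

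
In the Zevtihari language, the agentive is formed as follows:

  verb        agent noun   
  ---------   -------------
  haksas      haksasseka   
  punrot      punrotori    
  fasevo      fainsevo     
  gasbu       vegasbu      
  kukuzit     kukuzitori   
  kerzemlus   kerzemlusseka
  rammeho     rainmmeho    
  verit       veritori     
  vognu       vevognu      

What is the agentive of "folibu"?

vefolibu

fasevo and punrot both have last vowel 'o' yet inflect differently (fainsevo, punrotori), so the last vowel is not what conditions the rule; the final letter is.
"folibu" ends in -u. The stems ending in -u (gasbu → vegasbu, vognu → vevognu) add the prefix ve-.
So folibu → vefolibu.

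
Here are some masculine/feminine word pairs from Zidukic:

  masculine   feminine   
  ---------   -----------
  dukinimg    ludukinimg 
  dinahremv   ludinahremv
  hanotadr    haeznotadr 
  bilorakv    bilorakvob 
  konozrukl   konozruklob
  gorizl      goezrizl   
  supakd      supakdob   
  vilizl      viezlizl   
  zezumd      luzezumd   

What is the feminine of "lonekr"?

lonekrob

supakd and zezumd both end in -d yet inflect differently (supakdob, luzezumd), so the final letter is not what conditions the rule; the second-to-last letter is.
"lonekr" has second-to-last letter 'k'. The stems whose second-to-last letter is 'k' (supakd → supakdob, konozrukl → konozruklob, bilorakv → bilorakvob) add -ob.
So lonekr → lonekrob.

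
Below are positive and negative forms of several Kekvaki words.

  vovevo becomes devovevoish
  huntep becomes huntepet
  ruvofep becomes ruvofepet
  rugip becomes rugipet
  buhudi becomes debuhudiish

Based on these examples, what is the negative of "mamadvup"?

rugip and buhudi both have last vowel 'i' yet inflect differently (rugipet, debuhudiish), so the last vowel is not what conditions the rule; whether the stem ends in a vowel or a consonant is.
"mamadvup" ends in a consonant. The stems ending in a consonant (huntep → huntepet, rugip → rugipet, ruvofep → ruvofepet) add -et.
So mamadvup → mamadvupet.

mamadvupet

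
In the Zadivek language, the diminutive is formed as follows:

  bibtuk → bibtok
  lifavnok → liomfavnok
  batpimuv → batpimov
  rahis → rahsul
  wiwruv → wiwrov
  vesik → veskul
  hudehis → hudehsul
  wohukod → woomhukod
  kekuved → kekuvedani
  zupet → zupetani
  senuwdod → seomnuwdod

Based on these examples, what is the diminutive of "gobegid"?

senuwdod and kekuved both end in -d yet inflect differently (seomnuwdod, kekuvedani), so the final letter is not what conditions the rule; the last vowel is.
"gobegid" has last vowel 'i'. The stems whose last vowel is 'i' (hudehis → hudehsul, vesik → veskul, rahis → rahsul) delete the last vowel and add -ul.
The other patterns: stems whose last vowel is 'o' insert -om- after the first vowel; stems whose last vowel is 'e' add -ani; stems whose last vowel is 'u' change the last vowel to 'o'.
So gobegid → gobegdul.

gobegdul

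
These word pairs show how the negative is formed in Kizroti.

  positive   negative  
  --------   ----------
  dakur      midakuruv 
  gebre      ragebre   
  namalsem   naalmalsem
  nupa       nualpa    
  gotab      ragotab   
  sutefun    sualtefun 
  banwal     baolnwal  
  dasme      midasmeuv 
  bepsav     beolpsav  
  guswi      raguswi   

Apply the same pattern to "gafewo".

ragafewo

gebre and dasme both end in -e yet inflect differently (ragebre, midasmeuv), so the final letter is not what conditions the rule; the first letter is.
"gafewo" begins with g-. The stems beginning with g- (guswi → raguswi, gebre → ragebre, gotab → ragotab) add the prefix ra-.
So gafewo → ragafewo.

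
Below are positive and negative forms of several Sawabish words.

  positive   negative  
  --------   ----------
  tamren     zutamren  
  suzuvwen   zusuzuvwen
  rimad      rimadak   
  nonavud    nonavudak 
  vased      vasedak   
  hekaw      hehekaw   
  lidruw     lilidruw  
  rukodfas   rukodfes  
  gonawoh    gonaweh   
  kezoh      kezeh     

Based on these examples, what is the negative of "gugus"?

"gugus" ends in -s. The one such stem in the data (rukodfas → rukodfes) changes the last vowel to 'e' (as do gonawoh, kezoh), so the same rule applies.
The other patterns: stems ending in -n add the prefix zu-; stems ending in -d add -ak; stems ending in -w repeat the first consonant+vowel as a prefix.
So gugus → guges.

guges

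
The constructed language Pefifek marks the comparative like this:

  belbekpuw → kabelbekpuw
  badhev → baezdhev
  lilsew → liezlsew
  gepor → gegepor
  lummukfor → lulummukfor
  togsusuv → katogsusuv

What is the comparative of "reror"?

badhev and togsusuv both end in -v yet inflect differently (baezdhev, katogsusuv), so the final letter is not what conditions the rule; the last vowel is.
"reror" has last vowel 'o'. The stems whose last vowel is 'o' (gepor → gegepor, lummukfor → lulummukfor) repeat the first consonant+vowel as a prefix.
The other patterns: stems whose last vowel is 'e' insert -ez- after the first vowel; stems whose last vowel is 'u' add the prefix ka-.
So reror → rereror.

rereror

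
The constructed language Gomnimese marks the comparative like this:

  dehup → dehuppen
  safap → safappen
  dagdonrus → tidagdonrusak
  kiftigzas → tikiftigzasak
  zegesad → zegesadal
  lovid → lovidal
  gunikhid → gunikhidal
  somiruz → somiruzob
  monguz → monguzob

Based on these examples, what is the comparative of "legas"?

"legas" ends in -s. The stems ending in -s (dagdonrus → tidagdonrusak, kiftigzas → tikiftigzasak) add ti- … -ak around the stem.
So legas → tilegasak.

tilegasak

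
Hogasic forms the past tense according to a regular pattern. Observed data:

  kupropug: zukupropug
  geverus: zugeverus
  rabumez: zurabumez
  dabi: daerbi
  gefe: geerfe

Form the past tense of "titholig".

zutitholig

rabumez and gefe both have last vowel 'e' yet inflect differently (zurabumez, geerfe), so the last vowel is not what conditions the rule; whether the stem ends in a vowel or a consonant is.
"titholig" ends in a consonant. The stems ending in a consonant (kupropug → zukupropug, geverus → zugeverus, rabumez → zurabumez) add the prefix zu-.
So titholig → zutitholig.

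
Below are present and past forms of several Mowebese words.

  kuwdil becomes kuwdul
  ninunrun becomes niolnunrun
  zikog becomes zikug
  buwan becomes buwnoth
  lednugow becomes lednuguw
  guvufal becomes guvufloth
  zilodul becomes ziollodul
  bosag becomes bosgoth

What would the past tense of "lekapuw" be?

leolkapuw

zilodul and guvufal both end in -l yet inflect differently (ziollodul, guvufloth), so the final letter is not what conditions the rule; the last vowel is.
"lekapuw" has last vowel 'u'. The stems whose last vowel is 'u' (zilodul → ziollodul, ninunrun → niolnunrun) insert -ol- after the first vowel.
The other patterns: stems whose last vowel is 'a' delete the last vowel and add -oth; stems whose last vowel is 'i' or 'o' change the last vowel to 'u'.
So lekapuw → leolkapuw.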